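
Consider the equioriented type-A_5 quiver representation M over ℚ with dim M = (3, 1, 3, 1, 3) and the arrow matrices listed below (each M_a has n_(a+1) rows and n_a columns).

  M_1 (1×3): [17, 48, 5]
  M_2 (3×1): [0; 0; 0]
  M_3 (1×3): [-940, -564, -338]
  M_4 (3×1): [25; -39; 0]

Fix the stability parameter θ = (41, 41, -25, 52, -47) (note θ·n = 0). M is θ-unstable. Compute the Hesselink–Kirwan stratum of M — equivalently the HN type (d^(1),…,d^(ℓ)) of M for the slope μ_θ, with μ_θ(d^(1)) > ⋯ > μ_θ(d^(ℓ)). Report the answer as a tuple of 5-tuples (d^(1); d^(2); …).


Barcode: M ≅ I[1,1]^2, I[1,2], I[3,3]^2, I[3,5], I[5,5]^2. HN layers by μ_θ (4 steps, strictly decreasing):
  μ^(1)=41; μ^(2)=5/2; μ^(3)=-25; μ^(4)=-47

((3, 1, 0, 0, 0); (0, 0, 0, 1, 1); (0, 0, 3, 0, 0); (0, 0, 0, 0, 2))


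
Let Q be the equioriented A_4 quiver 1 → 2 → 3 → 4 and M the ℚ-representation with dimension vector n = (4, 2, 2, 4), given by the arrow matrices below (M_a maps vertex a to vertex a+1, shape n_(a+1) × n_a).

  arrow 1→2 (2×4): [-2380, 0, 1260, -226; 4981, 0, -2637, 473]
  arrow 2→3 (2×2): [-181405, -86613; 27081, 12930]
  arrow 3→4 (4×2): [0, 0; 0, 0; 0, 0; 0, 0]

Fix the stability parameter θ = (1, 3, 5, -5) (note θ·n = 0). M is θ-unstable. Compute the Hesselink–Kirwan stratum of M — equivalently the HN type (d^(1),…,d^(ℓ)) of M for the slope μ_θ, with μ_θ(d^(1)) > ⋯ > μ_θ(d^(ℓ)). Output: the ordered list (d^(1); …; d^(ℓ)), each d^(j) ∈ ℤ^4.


Barcode: M ≅ I[1,1]^2, I[1,3]^2, I[4,4]^4. HN layers by μ_θ (4 steps, strictly decreasing):
  μ^(1)=5; μ^(2)=3; μ^(3)=1; μ^(4)=-5

((0, 0, 2, 0); (0, 2, 0, 0); (4, 0, 0, 0); (0, 0, 0, 4))


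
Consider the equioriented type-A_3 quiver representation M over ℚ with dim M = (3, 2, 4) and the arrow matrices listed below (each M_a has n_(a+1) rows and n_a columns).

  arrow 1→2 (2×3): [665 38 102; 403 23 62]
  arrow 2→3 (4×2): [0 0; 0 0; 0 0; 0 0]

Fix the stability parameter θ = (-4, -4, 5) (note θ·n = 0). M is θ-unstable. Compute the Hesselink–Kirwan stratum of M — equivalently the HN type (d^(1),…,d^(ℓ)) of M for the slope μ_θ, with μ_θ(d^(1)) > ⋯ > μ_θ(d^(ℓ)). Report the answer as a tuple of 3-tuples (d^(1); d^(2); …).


Via rank(M_{q-1}∘⋯∘M_p): M ≅ I[1,1], I[1,2]^2, I[3,3]^4.
μ_θ-semistable layers: μ^(1)=5; μ^(2)=-4

((0, 0, 4); (3, 2, 0))


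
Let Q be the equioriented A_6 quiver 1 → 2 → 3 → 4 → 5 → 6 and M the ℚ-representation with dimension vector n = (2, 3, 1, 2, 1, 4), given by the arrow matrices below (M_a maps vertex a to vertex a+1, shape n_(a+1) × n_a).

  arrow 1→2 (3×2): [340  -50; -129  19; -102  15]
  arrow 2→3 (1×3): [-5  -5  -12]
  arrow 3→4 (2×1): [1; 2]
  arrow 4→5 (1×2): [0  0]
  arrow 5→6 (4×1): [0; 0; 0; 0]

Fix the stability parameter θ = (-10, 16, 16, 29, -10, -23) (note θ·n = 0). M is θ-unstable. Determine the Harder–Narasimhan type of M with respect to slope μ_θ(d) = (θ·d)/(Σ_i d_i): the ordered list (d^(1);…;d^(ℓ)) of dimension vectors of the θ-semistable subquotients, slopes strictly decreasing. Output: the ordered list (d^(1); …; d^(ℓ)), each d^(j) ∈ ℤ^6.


Barcode: M ≅ I[1,2], I[1,4], I[2,2], I[4,4], I[5,5], I[6,6]^4. HN layers by μ_θ (4 steps, strictly decreasing):
  μ^(1)=29; μ^(2)=16; μ^(3)=-10; μ^(4)=-23

((0, 0, 0, 2, 0, 0); (0, 3, 1, 0, 0, 0); (2, 0, 0, 0, 1, 0); (0, 0, 0, 0, 0, 4))


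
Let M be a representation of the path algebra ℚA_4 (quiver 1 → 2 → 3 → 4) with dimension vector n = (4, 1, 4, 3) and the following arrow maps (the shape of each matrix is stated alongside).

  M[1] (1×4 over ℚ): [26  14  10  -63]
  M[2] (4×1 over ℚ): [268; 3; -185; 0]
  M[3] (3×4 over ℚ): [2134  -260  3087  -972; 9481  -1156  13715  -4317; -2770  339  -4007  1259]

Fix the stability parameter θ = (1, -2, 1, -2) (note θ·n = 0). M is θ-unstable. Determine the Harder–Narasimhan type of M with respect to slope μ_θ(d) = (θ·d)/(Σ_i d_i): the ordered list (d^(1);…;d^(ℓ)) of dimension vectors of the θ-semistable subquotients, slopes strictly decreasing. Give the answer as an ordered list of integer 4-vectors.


Interval decomposition of M: I[1,1]^3, I[1,4], I[3,3], I[3,4]^2.
HN type (ℓ=2): μ^(1)=1; μ^(2)=-1/2

((3, 0, 1, 0); (1, 1, 3, 3))


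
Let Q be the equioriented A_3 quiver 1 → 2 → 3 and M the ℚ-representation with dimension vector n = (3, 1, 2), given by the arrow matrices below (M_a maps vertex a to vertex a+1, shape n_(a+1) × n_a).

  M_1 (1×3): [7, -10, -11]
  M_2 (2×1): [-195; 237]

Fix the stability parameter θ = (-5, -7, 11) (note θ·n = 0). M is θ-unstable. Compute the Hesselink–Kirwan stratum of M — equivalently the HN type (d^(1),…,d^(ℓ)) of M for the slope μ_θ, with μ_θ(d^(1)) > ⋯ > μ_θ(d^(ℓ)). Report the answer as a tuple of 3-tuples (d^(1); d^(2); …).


Interval decomposition of M: I[1,1]^2, I[1,3], I[3,3].
HN type (ℓ=3): μ^(1)=11; μ^(2)=-5; μ^(3)=-6

((0, 0, 2); (2, 0, 0); (1, 1, 0))


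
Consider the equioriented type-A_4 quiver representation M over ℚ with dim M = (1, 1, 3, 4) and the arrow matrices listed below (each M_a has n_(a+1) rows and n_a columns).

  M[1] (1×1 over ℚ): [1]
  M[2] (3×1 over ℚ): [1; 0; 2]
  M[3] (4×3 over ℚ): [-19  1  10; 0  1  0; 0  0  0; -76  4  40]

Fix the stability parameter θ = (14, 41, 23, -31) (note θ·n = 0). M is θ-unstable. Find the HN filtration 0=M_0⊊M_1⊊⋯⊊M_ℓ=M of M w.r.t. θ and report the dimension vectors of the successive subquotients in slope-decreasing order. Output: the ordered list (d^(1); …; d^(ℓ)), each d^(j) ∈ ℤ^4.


Interval decomposition of M: I[1,4], I[3,3], I[3,4], I[4,4]^2.
HN type (ℓ=4): μ^(1)=23; μ^(2)=47/4; μ^(3)=-4; μ^(4)=-31

((0, 0, 1, 0); (1, 1, 1, 1); (0, 0, 1, 1); (0, 0, 0, 2))


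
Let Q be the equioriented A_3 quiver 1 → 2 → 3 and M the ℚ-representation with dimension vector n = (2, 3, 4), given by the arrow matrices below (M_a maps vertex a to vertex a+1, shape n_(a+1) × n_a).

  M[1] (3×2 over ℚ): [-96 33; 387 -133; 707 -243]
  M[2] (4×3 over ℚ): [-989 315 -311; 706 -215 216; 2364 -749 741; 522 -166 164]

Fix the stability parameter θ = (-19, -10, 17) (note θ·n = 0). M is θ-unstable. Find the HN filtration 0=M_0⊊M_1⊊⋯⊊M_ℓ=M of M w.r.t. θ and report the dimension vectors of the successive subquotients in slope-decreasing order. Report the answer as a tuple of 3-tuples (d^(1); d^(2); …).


Via rank(M_{q-1}∘⋯∘M_p): M ≅ I[1,3]^2, I[2,3], I[3,3].
μ_θ-semistable layers: μ^(1)=17; μ^(2)=-10; μ^(3)=-19

((0, 0, 4); (0, 3, 0); (2, 0, 0))


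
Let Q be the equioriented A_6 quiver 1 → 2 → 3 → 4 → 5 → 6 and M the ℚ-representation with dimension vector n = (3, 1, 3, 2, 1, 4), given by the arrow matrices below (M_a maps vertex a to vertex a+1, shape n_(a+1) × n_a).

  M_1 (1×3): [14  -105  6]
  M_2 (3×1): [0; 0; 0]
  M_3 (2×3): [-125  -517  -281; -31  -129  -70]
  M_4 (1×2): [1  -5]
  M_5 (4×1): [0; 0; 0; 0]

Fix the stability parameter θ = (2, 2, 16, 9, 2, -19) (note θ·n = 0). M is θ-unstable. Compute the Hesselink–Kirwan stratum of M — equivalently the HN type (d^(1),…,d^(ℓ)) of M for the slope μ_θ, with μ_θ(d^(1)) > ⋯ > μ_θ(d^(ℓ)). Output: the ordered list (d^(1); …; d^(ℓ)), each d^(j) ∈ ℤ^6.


Interval decomposition of M: I[1,1]^2, I[1,2], I[3,3], I[3,4], I[3,5], I[6,6]^4.
HN type (ℓ=5): μ^(1)=16; μ^(2)=25/2; μ^(3)=9; μ^(4)=2; μ^(5)=-19

((0, 0, 1, 0, 0, 0); (0, 0, 1, 1, 0, 0); (0, 0, 1, 1, 1, 0); (3, 1, 0, 0, 0, 0); (0, 0, 0, 0, 0, 4))


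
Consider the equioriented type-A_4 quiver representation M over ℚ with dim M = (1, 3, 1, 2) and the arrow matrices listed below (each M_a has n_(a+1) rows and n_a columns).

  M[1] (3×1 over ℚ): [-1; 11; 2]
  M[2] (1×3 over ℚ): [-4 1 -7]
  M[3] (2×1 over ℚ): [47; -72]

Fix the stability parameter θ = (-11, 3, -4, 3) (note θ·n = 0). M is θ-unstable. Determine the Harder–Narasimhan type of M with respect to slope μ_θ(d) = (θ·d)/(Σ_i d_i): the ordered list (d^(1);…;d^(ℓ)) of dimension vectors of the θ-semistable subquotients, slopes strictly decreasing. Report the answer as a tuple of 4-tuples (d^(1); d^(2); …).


Via rank(M_{q-1}∘⋯∘M_p): M ≅ I[1,4], I[2,2]^2, I[4,4].
μ_θ-semistable layers: μ^(1)=3; μ^(2)=-1/2; μ^(3)=-11

((0, 2, 0, 2); (0, 1, 1, 0); (1, 0, 0, 0))


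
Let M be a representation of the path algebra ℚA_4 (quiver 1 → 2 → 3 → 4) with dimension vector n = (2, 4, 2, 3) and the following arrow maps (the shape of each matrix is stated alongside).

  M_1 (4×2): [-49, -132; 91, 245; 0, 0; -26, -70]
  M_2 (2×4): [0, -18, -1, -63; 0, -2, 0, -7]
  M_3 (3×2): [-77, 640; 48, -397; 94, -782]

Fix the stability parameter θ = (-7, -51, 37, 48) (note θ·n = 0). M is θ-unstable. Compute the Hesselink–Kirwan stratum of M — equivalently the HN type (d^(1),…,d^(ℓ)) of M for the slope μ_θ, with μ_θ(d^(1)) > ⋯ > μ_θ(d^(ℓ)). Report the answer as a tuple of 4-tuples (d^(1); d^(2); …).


Barcode: M ≅ I[1,2]^2, I[2,4]^2, I[4,4]. HN layers by μ_θ (4 steps, strictly decreasing):
  μ^(1)=48; μ^(2)=37; μ^(3)=-29; μ^(4)=-51

((0, 0, 0, 3); (0, 0, 2, 0); (2, 2, 0, 0); (0, 2, 0, 0))


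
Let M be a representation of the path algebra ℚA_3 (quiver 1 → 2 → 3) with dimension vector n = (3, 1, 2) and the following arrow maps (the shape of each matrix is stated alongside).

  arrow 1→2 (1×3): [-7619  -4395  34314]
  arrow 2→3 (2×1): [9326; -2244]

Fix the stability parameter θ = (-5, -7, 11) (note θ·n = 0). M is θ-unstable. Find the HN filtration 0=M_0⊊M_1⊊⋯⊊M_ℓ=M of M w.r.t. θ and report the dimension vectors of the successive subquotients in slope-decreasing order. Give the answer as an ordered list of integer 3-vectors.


Via rank(M_{q-1}∘⋯∘M_p): M ≅ I[1,1]^2, I[1,3], I[3,3].
μ_θ-semistable layers: μ^(1)=11; μ^(2)=-5; μ^(3)=-6

((0, 0, 2); (2, 0, 0); (1, 1, 0))


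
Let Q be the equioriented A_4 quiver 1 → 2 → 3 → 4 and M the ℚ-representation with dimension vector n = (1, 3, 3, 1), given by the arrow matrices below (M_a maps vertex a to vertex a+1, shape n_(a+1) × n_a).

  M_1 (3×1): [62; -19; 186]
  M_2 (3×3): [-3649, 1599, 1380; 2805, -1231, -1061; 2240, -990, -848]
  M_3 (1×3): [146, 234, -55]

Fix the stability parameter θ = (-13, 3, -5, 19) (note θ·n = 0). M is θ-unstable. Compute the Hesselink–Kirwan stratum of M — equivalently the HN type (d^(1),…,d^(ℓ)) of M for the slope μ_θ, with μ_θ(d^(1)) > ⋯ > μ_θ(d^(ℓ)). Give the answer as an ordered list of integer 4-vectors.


Barcode: M ≅ I[1,4], I[2,3]^2. HN layers by μ_θ (3 steps, strictly decreasing):
  μ^(1)=19; μ^(2)=-1; μ^(3)=-13

((0, 0, 0, 1); (0, 3, 3, 0); (1, 0, 0, 0))


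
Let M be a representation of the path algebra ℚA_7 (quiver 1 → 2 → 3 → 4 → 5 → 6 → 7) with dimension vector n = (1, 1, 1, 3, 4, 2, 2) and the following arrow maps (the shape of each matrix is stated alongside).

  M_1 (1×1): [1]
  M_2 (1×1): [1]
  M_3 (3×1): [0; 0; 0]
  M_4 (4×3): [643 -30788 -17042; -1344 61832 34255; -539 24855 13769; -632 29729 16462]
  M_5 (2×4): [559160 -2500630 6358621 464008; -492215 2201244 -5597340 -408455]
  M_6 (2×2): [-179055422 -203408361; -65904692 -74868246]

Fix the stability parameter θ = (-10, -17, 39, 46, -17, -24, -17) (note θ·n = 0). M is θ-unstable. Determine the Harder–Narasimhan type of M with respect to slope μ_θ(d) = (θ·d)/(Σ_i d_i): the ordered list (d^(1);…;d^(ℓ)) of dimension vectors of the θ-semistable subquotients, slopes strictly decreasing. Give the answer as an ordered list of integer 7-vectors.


Via rank(M_{q-1}∘⋯∘M_p): M ≅ I[1,3], I[4,5], I[4,6], I[4,7], I[5,5], I[7,7].
μ_θ-semistable layers: μ^(1)=39; μ^(2)=29/2; μ^(3)=5/3; μ^(4)=-3; μ^(5)=-27/2; μ^(6)=-17

((0, 0, 1, 0, 0, 0, 0); (0, 0, 0, 1, 1, 0, 0); (0, 0, 0, 1, 1, 1, 0); (0, 0, 0, 1, 1, 1, 1); (1, 1, 0, 0, 0, 0, 0); (0, 0, 0, 0, 1, 0, 1))


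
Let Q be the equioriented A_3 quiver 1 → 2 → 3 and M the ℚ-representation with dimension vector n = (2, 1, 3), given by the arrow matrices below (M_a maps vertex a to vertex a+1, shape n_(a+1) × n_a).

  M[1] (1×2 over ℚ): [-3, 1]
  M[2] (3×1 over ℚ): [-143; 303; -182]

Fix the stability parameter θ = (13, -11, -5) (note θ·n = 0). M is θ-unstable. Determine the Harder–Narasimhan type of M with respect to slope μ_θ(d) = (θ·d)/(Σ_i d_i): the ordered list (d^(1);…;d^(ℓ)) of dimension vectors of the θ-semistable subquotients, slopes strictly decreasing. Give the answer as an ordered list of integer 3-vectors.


Via rank(M_{q-1}∘⋯∘M_p): M ≅ I[1,1], I[1,3], I[3,3]^2.
μ_θ-semistable layers: μ^(1)=13; μ^(2)=-1; μ^(3)=-5

((1, 0, 0); (1, 1, 1); (0, 0, 2))


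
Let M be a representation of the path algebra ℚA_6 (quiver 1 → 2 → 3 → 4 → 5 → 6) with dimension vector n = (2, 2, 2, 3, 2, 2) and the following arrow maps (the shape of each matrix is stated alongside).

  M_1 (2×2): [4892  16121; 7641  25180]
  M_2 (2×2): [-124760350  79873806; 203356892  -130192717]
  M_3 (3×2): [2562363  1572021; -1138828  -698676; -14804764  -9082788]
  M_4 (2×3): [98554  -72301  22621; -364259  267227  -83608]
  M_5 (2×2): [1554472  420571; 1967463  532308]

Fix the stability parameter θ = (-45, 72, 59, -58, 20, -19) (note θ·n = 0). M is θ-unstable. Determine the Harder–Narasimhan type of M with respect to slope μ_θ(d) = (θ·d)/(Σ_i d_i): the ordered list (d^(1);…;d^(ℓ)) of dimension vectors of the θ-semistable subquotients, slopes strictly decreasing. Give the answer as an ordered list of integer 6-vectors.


Via rank(M_{q-1}∘⋯∘M_p): M ≅ I[1,3], I[1,6], I[4,4], I[4,6].
μ_θ-semistable layers: μ^(1)=131/2; μ^(2)=74/5; μ^(3)=1/2; μ^(4)=-45; μ^(5)=-58

((0, 1, 1, 0, 0, 0); (0, 1, 1, 1, 1, 1); (0, 0, 0, 0, 1, 1); (2, 0, 0, 0, 0, 0); (0, 0, 0, 2, 0, 0))


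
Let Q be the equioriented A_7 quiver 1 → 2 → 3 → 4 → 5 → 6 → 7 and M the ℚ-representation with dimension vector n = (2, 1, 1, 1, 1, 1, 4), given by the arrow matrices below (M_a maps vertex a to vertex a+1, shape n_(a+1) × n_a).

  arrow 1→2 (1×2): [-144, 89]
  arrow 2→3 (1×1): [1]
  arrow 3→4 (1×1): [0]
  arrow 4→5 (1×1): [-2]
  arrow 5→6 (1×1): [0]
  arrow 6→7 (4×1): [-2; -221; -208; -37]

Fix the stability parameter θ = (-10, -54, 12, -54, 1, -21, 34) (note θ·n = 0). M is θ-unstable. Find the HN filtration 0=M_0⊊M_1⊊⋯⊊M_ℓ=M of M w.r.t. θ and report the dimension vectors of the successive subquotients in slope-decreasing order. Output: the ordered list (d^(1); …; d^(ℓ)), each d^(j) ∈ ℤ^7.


Interval decomposition of M: I[1,1], I[1,3], I[4,5], I[6,7], I[7,7]^3.
HN type (ℓ=7): μ^(1)=34; μ^(2)=12; μ^(3)=1; μ^(4)=-10; μ^(5)=-21; μ^(6)=-32; μ^(7)=-54

((0, 0, 0, 0, 0, 0, 4); (0, 0, 1, 0, 0, 0, 0); (0, 0, 0, 0, 1, 0, 0); (1, 0, 0, 0, 0, 0, 0); (0, 0, 0, 0, 0, 1, 0); (1, 1, 0, 0, 0, 0, 0); (0, 0, 0, 1, 0, 0, 0))


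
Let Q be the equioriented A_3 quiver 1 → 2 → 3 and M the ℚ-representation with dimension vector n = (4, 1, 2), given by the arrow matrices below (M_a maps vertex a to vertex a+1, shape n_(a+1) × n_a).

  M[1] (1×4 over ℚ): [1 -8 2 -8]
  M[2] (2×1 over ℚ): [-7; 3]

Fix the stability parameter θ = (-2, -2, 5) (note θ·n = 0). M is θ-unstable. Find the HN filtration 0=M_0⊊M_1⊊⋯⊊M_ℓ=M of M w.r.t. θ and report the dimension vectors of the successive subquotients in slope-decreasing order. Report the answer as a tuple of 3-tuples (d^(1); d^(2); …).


Via rank(M_{q-1}∘⋯∘M_p): M ≅ I[1,1]^3, I[1,3], I[3,3].
μ_θ-semistable layers: μ^(1)=5; μ^(2)=-2

((0, 0, 2); (4, 1, 0))


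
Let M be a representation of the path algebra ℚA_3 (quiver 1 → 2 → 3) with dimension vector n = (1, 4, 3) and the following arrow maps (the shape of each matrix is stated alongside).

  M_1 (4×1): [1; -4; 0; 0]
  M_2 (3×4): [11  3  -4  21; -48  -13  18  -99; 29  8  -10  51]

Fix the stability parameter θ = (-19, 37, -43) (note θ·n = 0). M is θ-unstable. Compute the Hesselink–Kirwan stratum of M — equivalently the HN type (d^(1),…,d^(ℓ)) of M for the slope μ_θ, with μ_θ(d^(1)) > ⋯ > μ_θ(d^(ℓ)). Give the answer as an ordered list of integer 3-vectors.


Interval decomposition of M: I[1,3], I[2,2], I[2,3]^2.
HN type (ℓ=3): μ^(1)=37; μ^(2)=-3; μ^(3)=-19

((0, 1, 0); (0, 3, 3); (1, 0, 0))


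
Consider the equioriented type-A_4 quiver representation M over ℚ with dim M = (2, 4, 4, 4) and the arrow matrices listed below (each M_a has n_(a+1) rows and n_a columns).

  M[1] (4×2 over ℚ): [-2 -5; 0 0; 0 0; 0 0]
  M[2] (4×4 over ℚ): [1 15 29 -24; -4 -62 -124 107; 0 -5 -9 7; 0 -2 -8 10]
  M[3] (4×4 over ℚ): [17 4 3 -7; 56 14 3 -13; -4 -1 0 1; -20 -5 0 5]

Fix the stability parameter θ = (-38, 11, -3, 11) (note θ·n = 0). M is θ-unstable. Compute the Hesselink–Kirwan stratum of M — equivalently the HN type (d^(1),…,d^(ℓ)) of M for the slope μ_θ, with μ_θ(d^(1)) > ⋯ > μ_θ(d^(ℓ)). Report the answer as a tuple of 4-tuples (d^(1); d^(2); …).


Via rank(M_{q-1}∘⋯∘M_p): M ≅ I[1,1], I[1,4], I[2,3], I[2,4]^2, I[4,4].
μ_θ-semistable layers: μ^(1)=11; μ^(2)=4; μ^(3)=-38

((0, 0, 0, 4); (0, 4, 4, 0); (2, 0, 0, 0))


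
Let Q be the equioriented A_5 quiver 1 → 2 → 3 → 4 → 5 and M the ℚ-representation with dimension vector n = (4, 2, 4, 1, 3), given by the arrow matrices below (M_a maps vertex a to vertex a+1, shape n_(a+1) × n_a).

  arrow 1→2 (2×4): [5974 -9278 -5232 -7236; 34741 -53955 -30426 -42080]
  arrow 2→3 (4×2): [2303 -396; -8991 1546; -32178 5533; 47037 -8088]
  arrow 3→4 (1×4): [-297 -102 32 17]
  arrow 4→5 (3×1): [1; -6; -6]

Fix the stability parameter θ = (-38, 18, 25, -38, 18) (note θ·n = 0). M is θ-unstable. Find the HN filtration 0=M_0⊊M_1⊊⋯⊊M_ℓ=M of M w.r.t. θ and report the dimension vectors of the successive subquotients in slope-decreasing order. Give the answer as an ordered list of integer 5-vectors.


Interval decomposition of M: I[1,1]^2, I[1,3], I[1,5], I[3,3]^2, I[5,5]^2.
HN type (ℓ=4): μ^(1)=25; μ^(2)=18; μ^(3)=5/3; μ^(4)=-38

((0, 0, 3, 0, 0); (0, 1, 0, 0, 3); (0, 1, 1, 1, 0); (4, 0, 0, 0, 0))


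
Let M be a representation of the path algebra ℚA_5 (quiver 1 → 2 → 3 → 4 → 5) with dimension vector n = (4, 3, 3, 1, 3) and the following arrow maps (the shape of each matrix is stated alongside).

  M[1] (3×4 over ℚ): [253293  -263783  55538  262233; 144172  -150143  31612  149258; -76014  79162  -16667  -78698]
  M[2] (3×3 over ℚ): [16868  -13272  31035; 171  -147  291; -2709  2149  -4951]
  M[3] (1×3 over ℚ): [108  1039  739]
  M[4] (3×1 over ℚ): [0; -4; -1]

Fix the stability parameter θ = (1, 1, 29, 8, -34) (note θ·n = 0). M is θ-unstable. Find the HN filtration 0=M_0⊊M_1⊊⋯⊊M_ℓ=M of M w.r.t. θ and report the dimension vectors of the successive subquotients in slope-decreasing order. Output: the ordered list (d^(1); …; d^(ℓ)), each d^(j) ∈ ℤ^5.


Barcode: M ≅ I[1,1], I[1,2], I[1,3], I[1,5], I[3,3], I[5,5]^2. HN layers by μ_θ (3 steps, strictly decreasing):
  μ^(1)=29; μ^(2)=1; μ^(3)=-34

((0, 0, 2, 0, 0); (4, 3, 1, 1, 1); (0, 0, 0, 0, 2))


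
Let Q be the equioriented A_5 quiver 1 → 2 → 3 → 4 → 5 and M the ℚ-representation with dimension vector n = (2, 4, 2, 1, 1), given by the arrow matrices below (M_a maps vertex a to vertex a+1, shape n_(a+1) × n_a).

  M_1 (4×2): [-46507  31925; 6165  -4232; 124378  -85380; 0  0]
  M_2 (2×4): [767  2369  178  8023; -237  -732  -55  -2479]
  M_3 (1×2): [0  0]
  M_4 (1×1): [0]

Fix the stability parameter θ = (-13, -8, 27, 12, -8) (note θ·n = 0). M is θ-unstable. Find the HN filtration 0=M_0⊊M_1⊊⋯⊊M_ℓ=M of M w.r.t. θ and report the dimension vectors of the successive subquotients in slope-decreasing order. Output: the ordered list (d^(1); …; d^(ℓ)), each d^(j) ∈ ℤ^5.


Interval decomposition of M: I[1,3]^2, I[2,2]^2, I[4,4], I[5,5].
HN type (ℓ=4): μ^(1)=27; μ^(2)=12; μ^(3)=-8; μ^(4)=-13

((0, 0, 2, 0, 0); (0, 0, 0, 1, 0); (0, 4, 0, 0, 1); (2, 0, 0, 0, 0))


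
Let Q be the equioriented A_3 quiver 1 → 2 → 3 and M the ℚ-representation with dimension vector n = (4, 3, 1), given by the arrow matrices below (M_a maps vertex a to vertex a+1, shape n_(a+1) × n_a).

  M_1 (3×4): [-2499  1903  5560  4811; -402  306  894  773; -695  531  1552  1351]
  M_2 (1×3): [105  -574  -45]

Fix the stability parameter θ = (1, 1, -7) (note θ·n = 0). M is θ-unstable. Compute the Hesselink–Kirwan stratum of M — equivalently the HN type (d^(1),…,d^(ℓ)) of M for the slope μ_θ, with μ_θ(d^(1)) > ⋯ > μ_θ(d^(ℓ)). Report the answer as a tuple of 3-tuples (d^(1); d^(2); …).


Interval decomposition of M: I[1,1], I[1,2]^2, I[1,3].
HN type (ℓ=2): μ^(1)=1; μ^(2)=-5/3

((3, 2, 0); (1, 1, 1))


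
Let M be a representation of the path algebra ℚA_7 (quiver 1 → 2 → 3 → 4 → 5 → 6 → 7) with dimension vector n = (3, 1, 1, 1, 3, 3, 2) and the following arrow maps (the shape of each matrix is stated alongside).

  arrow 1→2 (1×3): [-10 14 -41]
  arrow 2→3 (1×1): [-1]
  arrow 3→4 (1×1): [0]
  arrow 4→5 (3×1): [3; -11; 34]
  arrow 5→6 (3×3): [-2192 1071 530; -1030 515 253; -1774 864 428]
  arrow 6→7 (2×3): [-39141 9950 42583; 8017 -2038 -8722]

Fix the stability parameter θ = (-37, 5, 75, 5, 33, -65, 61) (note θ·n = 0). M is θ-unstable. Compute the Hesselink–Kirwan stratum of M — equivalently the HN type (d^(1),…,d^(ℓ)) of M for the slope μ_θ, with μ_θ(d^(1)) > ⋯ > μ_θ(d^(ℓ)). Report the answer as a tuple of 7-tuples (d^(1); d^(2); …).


Barcode: M ≅ I[1,1]^2, I[1,3], I[4,7], I[5,6], I[5,7]. HN layers by μ_θ (6 steps, strictly decreasing):
  μ^(1)=75; μ^(2)=61; μ^(3)=5; μ^(4)=-9; μ^(5)=-16; μ^(6)=-37

((0, 0, 1, 0, 0, 0, 0); (0, 0, 0, 0, 0, 0, 2); (0, 1, 0, 0, 0, 0, 0); (0, 0, 0, 1, 1, 1, 0); (0, 0, 0, 0, 2, 2, 0); (3, 0, 0, 0, 0, 0, 0))


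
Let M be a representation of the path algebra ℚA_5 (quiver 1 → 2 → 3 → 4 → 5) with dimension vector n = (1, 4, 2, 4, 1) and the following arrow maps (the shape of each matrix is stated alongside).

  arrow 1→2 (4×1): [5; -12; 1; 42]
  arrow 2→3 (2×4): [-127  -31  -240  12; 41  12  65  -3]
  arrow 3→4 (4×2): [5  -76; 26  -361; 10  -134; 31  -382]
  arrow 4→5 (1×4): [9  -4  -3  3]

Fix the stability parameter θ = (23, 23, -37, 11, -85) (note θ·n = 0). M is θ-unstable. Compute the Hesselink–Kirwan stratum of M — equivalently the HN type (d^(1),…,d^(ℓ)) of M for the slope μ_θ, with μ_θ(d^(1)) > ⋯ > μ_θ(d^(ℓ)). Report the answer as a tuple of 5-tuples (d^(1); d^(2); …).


Barcode: M ≅ I[1,5], I[2,2]^2, I[2,4], I[4,4]^2. HN layers by μ_θ (4 steps, strictly decreasing):
  μ^(1)=23; μ^(2)=11; μ^(3)=-7; μ^(4)=-13

((0, 2, 0, 0, 0); (0, 0, 0, 3, 0); (0, 1, 1, 0, 0); (1, 1, 1, 1, 1))


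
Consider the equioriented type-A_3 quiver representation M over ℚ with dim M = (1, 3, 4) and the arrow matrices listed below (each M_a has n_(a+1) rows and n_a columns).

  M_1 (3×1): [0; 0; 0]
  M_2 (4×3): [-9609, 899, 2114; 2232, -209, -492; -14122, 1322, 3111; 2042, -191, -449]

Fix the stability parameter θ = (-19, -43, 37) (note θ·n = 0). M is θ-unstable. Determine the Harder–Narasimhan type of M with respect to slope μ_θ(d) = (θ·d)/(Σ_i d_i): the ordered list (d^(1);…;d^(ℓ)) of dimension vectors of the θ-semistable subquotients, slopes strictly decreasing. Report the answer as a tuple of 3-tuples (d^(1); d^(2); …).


Interval decomposition of M: I[1,1], I[2,3]^3, I[3,3].
HN type (ℓ=3): μ^(1)=37; μ^(2)=-19; μ^(3)=-43

((0, 0, 4); (1, 0, 0); (0, 3, 0))


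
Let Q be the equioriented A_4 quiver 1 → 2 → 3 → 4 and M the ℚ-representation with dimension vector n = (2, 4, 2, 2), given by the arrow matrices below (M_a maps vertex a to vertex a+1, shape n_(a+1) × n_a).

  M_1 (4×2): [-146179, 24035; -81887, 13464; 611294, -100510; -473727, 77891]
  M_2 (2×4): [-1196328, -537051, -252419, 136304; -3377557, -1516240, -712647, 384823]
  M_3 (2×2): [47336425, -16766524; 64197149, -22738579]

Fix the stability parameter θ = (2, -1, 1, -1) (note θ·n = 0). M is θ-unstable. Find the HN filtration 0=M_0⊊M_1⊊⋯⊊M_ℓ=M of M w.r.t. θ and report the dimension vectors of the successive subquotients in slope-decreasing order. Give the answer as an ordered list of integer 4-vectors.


Interval decomposition of M: I[1,2], I[1,4], I[2,2], I[2,4].
HN type (ℓ=4): μ^(1)=1/2; μ^(2)=1/4; μ^(3)=0; μ^(4)=-1

((1, 1, 0, 0); (1, 1, 1, 1); (0, 0, 1, 1); (0, 2, 0, 0))


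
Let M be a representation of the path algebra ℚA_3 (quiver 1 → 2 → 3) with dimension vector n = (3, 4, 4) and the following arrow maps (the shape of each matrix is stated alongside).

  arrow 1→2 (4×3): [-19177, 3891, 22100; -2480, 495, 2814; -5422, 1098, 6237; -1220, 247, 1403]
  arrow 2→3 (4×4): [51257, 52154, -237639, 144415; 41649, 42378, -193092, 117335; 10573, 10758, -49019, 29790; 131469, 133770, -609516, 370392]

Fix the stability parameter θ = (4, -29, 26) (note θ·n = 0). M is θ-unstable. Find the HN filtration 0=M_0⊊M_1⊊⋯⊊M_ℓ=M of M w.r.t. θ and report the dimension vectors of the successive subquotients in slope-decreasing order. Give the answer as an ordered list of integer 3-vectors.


Via rank(M_{q-1}∘⋯∘M_p): M ≅ I[1,3]^3, I[2,3].
μ_θ-semistable layers: μ^(1)=26; μ^(2)=-25/2; μ^(3)=-29

((0, 0, 4); (3, 3, 0); (0, 1, 0))


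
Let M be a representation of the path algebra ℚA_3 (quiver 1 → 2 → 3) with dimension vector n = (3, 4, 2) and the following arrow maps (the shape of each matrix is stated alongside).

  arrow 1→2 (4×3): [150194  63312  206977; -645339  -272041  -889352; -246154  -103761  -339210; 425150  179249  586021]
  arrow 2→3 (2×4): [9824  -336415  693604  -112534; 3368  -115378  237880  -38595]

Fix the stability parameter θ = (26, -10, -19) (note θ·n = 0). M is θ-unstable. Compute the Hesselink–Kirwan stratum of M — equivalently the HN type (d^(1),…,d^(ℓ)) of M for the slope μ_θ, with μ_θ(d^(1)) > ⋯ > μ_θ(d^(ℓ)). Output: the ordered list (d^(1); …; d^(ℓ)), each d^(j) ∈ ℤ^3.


Barcode: M ≅ I[1,2], I[1,3]^2, I[2,2]. HN layers by μ_θ (3 steps, strictly decreasing):
  μ^(1)=8; μ^(2)=-1; μ^(3)=-10

((1, 1, 0); (2, 2, 2); (0, 1, 0))


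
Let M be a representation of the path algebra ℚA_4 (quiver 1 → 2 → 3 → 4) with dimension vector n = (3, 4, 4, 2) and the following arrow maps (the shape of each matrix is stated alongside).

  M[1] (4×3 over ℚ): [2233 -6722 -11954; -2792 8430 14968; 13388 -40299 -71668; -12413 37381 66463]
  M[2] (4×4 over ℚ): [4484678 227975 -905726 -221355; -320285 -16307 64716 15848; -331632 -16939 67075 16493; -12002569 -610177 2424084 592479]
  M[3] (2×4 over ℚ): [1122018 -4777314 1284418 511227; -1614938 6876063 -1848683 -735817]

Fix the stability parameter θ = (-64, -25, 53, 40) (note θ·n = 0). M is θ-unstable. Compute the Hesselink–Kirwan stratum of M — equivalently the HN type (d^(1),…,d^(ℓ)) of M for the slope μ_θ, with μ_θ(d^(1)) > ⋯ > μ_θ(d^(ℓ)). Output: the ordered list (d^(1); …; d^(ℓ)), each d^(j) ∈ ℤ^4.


Via rank(M_{q-1}∘⋯∘M_p): M ≅ I[1,3], I[1,4]^2, I[2,3].
μ_θ-semistable layers: μ^(1)=53; μ^(2)=93/2; μ^(3)=-25; μ^(4)=-64

((0, 0, 2, 0); (0, 0, 2, 2); (0, 4, 0, 0); (3, 0, 0, 0))


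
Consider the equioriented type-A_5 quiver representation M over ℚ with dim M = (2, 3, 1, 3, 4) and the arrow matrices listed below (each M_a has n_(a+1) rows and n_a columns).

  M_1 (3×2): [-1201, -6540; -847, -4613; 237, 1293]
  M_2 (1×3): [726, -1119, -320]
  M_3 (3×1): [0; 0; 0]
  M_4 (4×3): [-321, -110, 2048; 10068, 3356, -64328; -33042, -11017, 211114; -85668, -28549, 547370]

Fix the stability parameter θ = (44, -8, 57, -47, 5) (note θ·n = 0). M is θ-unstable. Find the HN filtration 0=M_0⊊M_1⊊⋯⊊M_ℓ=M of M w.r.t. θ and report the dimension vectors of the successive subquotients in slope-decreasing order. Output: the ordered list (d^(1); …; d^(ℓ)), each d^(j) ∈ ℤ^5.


Interval decomposition of M: I[1,2], I[1,3], I[2,2], I[4,4], I[4,5]^2, I[5,5]^2.
HN type (ℓ=5): μ^(1)=57; μ^(2)=18; μ^(3)=5; μ^(4)=-8; μ^(5)=-47

((0, 0, 1, 0, 0); (2, 2, 0, 0, 0); (0, 0, 0, 0, 4); (0, 1, 0, 0, 0); (0, 0, 0, 3, 0))


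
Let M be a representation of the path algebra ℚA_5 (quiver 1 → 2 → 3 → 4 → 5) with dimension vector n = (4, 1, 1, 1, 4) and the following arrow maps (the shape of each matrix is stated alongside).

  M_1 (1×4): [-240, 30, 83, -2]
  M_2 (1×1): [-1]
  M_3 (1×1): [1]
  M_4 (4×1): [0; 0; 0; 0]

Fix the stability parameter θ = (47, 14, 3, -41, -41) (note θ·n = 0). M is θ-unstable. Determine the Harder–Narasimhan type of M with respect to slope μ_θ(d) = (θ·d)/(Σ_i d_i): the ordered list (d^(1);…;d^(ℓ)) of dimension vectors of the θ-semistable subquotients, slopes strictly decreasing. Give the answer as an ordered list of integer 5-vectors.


Barcode: M ≅ I[1,1]^3, I[1,4], I[5,5]^4. HN layers by μ_θ (3 steps, strictly decreasing):
  μ^(1)=47; μ^(2)=23/4; μ^(3)=-41

((3, 0, 0, 0, 0); (1, 1, 1, 1, 0); (0, 0, 0, 0, 4))


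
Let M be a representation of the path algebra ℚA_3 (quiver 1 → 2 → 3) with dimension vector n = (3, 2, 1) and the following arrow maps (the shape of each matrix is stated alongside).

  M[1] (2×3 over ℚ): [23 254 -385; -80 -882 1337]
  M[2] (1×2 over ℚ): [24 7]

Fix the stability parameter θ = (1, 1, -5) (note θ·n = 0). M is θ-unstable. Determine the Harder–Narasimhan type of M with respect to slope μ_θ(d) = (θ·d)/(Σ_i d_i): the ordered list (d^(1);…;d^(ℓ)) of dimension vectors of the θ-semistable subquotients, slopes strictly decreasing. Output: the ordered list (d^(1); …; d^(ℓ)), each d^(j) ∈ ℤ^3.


Via rank(M_{q-1}∘⋯∘M_p): M ≅ I[1,1], I[1,2], I[1,3].
μ_θ-semistable layers: μ^(1)=1; μ^(2)=-1

((2, 1, 0); (1, 1, 1))


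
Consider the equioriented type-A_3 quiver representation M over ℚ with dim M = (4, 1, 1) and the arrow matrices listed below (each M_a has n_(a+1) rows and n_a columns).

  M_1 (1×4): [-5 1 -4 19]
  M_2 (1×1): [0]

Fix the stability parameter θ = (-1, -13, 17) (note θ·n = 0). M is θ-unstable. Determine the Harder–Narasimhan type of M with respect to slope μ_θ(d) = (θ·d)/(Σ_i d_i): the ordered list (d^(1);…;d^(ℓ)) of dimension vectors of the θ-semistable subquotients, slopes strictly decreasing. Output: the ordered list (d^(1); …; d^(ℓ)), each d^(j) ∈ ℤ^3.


Via rank(M_{q-1}∘⋯∘M_p): M ≅ I[1,1]^3, I[1,2], I[3,3].
μ_θ-semistable layers: μ^(1)=17; μ^(2)=-1; μ^(3)=-7

((0, 0, 1); (3, 0, 0); (1, 1, 0))


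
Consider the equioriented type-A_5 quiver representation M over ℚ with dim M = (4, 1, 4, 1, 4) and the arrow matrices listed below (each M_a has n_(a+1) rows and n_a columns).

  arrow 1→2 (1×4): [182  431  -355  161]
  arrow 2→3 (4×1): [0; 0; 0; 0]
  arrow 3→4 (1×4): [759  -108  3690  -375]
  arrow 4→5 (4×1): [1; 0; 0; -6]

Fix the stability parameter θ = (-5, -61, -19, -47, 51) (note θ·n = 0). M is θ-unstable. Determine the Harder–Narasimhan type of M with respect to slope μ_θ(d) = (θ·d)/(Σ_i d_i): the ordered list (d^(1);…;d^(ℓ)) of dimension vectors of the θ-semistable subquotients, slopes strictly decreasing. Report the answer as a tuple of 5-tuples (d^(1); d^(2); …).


Barcode: M ≅ I[1,1]^3, I[1,2], I[3,3]^3, I[3,5], I[5,5]^3. HN layers by μ_θ (4 steps, strictly decreasing):
  μ^(1)=51; μ^(2)=-5; μ^(3)=-19; μ^(4)=-33

((0, 0, 0, 0, 4); (3, 0, 0, 0, 0); (0, 0, 3, 0, 0); (1, 1, 1, 1, 0))


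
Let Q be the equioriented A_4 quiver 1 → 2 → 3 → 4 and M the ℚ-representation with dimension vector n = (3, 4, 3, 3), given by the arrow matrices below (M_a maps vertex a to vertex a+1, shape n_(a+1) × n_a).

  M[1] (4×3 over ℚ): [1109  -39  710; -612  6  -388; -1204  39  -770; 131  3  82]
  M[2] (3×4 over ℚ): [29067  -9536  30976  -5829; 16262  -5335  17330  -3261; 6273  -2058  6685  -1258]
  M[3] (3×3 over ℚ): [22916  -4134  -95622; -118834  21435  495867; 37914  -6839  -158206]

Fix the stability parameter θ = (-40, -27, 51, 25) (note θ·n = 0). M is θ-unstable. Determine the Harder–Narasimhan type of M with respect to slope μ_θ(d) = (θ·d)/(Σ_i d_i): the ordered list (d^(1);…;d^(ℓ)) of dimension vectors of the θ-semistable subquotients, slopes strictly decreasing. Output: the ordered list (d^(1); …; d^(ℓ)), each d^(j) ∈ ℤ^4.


Interval decomposition of M: I[1,1], I[1,4]^2, I[2,2], I[2,3], I[4,4].
HN type (ℓ=5): μ^(1)=51; μ^(2)=38; μ^(3)=25; μ^(4)=-27; μ^(5)=-40

((0, 0, 1, 0); (0, 0, 2, 2); (0, 0, 0, 1); (0, 4, 0, 0); (3, 0, 0, 0))


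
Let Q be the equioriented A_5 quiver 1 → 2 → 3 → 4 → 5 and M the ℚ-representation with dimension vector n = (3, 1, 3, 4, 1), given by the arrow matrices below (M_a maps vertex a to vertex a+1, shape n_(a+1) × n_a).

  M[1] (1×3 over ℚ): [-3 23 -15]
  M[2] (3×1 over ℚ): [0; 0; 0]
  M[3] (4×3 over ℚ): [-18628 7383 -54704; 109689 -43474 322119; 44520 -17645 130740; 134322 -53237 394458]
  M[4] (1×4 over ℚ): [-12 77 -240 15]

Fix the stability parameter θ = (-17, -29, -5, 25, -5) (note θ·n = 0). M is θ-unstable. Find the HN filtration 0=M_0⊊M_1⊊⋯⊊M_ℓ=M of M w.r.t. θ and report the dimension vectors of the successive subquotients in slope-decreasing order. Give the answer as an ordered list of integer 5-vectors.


Via rank(M_{q-1}∘⋯∘M_p): M ≅ I[1,1]^2, I[1,2], I[3,3], I[3,4], I[3,5], I[4,4]^2.
μ_θ-semistable layers: μ^(1)=25; μ^(2)=10; μ^(3)=-5; μ^(4)=-17; μ^(5)=-23

((0, 0, 0, 3, 0); (0, 0, 0, 1, 1); (0, 0, 3, 0, 0); (2, 0, 0, 0, 0); (1, 1, 0, 0, 0))


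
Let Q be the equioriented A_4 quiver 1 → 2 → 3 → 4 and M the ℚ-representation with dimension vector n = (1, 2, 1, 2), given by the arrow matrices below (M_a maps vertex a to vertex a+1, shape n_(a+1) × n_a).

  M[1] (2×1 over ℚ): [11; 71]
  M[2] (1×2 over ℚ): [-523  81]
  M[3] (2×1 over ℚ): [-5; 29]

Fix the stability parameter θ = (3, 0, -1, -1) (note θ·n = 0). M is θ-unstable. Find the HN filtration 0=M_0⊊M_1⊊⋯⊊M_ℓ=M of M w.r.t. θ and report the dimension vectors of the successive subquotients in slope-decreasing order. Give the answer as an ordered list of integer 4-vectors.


Interval decomposition of M: I[1,4], I[2,2], I[4,4].
HN type (ℓ=3): μ^(1)=1/4; μ^(2)=0; μ^(3)=-1

((1, 1, 1, 1); (0, 1, 0, 0); (0, 0, 0, 1))


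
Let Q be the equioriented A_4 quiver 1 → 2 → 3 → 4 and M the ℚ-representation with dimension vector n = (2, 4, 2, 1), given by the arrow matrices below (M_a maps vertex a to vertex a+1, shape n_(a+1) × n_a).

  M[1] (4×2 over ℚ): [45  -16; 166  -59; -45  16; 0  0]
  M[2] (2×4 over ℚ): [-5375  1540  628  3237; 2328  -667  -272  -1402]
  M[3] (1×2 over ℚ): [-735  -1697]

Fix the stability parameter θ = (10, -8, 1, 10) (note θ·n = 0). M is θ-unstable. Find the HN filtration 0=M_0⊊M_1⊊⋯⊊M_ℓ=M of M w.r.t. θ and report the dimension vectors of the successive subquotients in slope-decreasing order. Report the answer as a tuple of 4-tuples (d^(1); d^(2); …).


Interval decomposition of M: I[1,3], I[1,4], I[2,2]^2.
HN type (ℓ=3): μ^(1)=10; μ^(2)=1; μ^(3)=-8

((0, 0, 0, 1); (2, 2, 2, 0); (0, 2, 0, 0))


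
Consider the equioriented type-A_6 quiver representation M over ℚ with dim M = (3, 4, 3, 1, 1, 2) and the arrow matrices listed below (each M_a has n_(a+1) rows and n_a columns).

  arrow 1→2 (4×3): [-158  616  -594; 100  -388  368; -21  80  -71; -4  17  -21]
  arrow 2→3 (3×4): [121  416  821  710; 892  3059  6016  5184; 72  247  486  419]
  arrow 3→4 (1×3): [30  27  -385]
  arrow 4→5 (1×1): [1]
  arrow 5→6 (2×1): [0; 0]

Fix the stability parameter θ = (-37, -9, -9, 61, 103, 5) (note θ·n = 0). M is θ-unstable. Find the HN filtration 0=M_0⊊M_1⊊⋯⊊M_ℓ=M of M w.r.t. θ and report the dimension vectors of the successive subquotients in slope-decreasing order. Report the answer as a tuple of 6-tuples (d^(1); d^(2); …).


Barcode: M ≅ I[1,1], I[1,3], I[1,5], I[2,2], I[2,3], I[6,6]^2. HN layers by μ_θ (5 steps, strictly decreasing):
  μ^(1)=103; μ^(2)=61; μ^(3)=5; μ^(4)=-9; μ^(5)=-37

((0, 0, 0, 0, 1, 0); (0, 0, 0, 1, 0, 0); (0, 0, 0, 0, 0, 2); (0, 4, 3, 0, 0, 0); (3, 0, 0, 0, 0, 0))


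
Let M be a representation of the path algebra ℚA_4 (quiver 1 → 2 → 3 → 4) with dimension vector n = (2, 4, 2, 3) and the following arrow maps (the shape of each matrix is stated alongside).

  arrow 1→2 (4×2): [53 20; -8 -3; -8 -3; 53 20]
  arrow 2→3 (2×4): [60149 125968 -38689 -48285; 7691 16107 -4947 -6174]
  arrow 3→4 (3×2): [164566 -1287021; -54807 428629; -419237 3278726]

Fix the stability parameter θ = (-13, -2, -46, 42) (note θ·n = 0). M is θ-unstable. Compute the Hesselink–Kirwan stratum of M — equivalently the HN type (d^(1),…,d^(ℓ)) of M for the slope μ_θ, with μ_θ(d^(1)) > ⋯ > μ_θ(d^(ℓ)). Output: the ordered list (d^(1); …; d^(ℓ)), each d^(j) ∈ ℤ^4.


Via rank(M_{q-1}∘⋯∘M_p): M ≅ I[1,4]^2, I[2,2]^2, I[4,4].
μ_θ-semistable layers: μ^(1)=42; μ^(2)=-2; μ^(3)=-61/3

((0, 0, 0, 3); (0, 2, 0, 0); (2, 2, 2, 0))


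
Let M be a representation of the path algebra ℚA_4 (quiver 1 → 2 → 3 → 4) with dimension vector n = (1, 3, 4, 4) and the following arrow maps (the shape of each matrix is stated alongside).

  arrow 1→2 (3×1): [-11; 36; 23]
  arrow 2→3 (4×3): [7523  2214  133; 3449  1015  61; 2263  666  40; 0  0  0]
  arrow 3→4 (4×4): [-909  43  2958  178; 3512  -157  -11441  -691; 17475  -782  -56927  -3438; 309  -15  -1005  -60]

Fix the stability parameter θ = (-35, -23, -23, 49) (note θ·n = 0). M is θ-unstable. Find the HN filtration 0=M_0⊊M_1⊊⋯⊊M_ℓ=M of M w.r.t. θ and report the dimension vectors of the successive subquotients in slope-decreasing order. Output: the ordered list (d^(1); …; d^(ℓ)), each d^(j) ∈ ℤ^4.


Via rank(M_{q-1}∘⋯∘M_p): M ≅ I[1,4], I[2,4]^2, I[3,4].
μ_θ-semistable layers: μ^(1)=49; μ^(2)=-23; μ^(3)=-35

((0, 0, 0, 4); (0, 3, 4, 0); (1, 0, 0, 0))


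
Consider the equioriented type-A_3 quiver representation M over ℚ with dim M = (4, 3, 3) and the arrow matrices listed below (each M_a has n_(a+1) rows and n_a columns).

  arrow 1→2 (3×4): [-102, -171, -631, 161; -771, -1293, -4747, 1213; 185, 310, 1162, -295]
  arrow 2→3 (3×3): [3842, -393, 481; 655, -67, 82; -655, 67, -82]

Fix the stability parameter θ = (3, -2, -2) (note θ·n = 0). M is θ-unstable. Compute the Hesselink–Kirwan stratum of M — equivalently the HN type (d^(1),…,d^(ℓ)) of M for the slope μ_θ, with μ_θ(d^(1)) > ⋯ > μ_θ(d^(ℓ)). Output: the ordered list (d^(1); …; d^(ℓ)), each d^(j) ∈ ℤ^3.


Interval decomposition of M: I[1,1], I[1,2], I[1,3]^2, I[3,3].
HN type (ℓ=4): μ^(1)=3; μ^(2)=1/2; μ^(3)=-1/3; μ^(4)=-2

((1, 0, 0); (1, 1, 0); (2, 2, 2); (0, 0, 1))


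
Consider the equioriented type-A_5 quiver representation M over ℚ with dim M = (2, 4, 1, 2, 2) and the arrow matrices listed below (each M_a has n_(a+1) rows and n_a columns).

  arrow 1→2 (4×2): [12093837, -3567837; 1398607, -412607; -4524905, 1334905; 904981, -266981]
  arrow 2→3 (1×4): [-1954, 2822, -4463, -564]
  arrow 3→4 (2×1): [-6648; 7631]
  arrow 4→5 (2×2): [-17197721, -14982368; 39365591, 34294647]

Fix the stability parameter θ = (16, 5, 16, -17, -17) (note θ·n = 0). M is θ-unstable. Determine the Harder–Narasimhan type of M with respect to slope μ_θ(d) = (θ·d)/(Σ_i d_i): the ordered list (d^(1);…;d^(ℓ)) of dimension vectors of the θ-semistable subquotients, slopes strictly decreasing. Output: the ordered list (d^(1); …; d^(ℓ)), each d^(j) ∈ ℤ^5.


Interval decomposition of M: I[1,1], I[1,5], I[2,2]^3, I[4,5].
HN type (ℓ=4): μ^(1)=16; μ^(2)=5; μ^(3)=3/5; μ^(4)=-17

((1, 0, 0, 0, 0); (0, 3, 0, 0, 0); (1, 1, 1, 1, 1); (0, 0, 0, 1, 1))
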